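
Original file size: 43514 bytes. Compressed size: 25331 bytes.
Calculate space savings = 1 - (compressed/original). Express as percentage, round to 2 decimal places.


ratio = compressed/original = 25331/43514 = 0.582134
savings = 1 - ratio = 1 - 0.582134 = 0.417866
as a percentage: 0.417866 * 100 = 41.79%

Space savings = 1 - 25331/43514 = 41.79%


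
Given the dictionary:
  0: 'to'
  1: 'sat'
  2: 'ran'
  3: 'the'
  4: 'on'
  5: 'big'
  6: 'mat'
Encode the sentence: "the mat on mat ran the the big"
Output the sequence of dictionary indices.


Look up each word in the dictionary:
  'the' -> 3
  'mat' -> 6
  'on' -> 4
  'mat' -> 6
  'ran' -> 2
  'the' -> 3
  'the' -> 3
  'big' -> 5

Encoded: [3, 6, 4, 6, 2, 3, 3, 5]


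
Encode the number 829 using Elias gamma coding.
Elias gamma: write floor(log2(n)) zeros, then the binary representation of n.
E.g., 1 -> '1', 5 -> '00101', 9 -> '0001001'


num_bits = floor(log2(829)) + 1 = 10
leading_zeros = num_bits - 1 = 9
binary(829) = 1100111101

Elias gamma(829) = '000000000' + '1100111101' = 0000000001100111101 (19 bits)


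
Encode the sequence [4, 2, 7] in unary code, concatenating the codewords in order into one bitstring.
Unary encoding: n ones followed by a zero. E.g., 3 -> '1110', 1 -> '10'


Encode each number as n ones followed by a terminating 0:
  4 -> 11110 (5 bits)
  2 -> 110 (3 bits)
  7 -> 11111110 (8 bits)
Total length = 5 + 3 + 8 = 16 bits.

Unary([4, 2, 7]) = 1111011011111110 (16 bits)


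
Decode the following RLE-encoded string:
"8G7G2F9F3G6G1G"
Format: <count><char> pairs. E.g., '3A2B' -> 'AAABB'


Expanding each <count><char> pair:
  8G -> 'GGGGGGGG'
  7G -> 'GGGGGGG'
  2F -> 'FF'
  9F -> 'FFFFFFFFF'
  3G -> 'GGG'
  6G -> 'GGGGGG'
  1G -> 'G'

Decoded = GGGGGGGGGGGGGGGFFFFFFFFFFFGGGGGGGGGG


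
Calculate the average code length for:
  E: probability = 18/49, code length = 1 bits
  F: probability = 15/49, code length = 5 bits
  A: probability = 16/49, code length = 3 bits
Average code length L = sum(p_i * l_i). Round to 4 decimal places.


Weighted contributions p_i * l_i:
  E: (18/49) * 1 = 18/49
  F: (15/49) * 5 = 75/49
  A: (16/49) * 3 = 48/49
Sum = (18 + 75 + 48)/49 = 141/49

L = 141/49 = 2.8776 bits/symbol


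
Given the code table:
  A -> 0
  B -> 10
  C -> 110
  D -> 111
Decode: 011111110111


Decoding:
0 -> A
111 -> D
111 -> D
10 -> B
111 -> D


Result: ADDBD


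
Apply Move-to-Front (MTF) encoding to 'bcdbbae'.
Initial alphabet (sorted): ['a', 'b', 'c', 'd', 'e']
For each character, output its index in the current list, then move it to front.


MTF encoding:
'b': index 1 in ['a', 'b', 'c', 'd', 'e'] -> ['b', 'a', 'c', 'd', 'e']
'c': index 2 in ['b', 'a', 'c', 'd', 'e'] -> ['c', 'b', 'a', 'd', 'e']
'd': index 3 in ['c', 'b', 'a', 'd', 'e'] -> ['d', 'c', 'b', 'a', 'e']
'b': index 2 in ['d', 'c', 'b', 'a', 'e'] -> ['b', 'd', 'c', 'a', 'e']
'b': index 0 in ['b', 'd', 'c', 'a', 'e'] -> ['b', 'd', 'c', 'a', 'e']
'a': index 3 in ['b', 'd', 'c', 'a', 'e'] -> ['a', 'b', 'd', 'c', 'e']
'e': index 4 in ['a', 'b', 'd', 'c', 'e'] -> ['e', 'a', 'b', 'd', 'c']


Output: [1, 2, 3, 2, 0, 3, 4]


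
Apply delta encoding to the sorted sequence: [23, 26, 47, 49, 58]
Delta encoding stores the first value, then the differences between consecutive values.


First value: 23
Deltas:
  26 - 23 = 3
  47 - 26 = 21
  49 - 47 = 2
  58 - 49 = 9


Delta encoded: [23, 3, 21, 2, 9]


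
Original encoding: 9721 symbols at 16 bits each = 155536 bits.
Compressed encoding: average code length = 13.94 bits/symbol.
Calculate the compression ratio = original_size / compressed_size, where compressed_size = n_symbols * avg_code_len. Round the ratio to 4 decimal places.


original_size = n_symbols * orig_bits = 9721 * 16 = 155536 bits
compressed_size = n_symbols * avg_code_len = 9721 * 13.94 = 135510.74 bits
ratio = original_size / compressed_size = 155536 / 135510.74 = 1.1478

Compression ratio = 1.1478


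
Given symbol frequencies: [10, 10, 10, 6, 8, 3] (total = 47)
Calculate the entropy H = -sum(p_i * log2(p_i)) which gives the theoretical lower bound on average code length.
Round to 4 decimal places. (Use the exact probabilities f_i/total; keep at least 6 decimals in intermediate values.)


Per-symbol terms -p_i * log2(p_i) with p_i = f_i/47:
  p = 10/47 = 0.212766: log2(p) = -2.232661, -p*log2(p) = 0.475034
  p = 10/47 = 0.212766: log2(p) = -2.232661, -p*log2(p) = 0.475034
  p = 10/47 = 0.212766: log2(p) = -2.232661, -p*log2(p) = 0.475034
  p = 6/47 = 0.127660: log2(p) = -2.969626, -p*log2(p) = 0.379101
  p = 8/47 = 0.170213: log2(p) = -2.554589, -p*log2(p) = 0.434824
  p = 3/47 = 0.063830: log2(p) = -3.969626, -p*log2(p) = 0.253380
H = 0.475034 + 0.475034 + 0.475034 + 0.379101 + 0.434824 + 0.253380 = 2.492407

H = 2.4924 bits/symbol


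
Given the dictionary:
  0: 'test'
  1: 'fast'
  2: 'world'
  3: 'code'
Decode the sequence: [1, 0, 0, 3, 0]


Look up each index in the dictionary:
  1 -> 'fast'
  0 -> 'test'
  0 -> 'test'
  3 -> 'code'
  0 -> 'test'

Decoded: "fast test test code test"


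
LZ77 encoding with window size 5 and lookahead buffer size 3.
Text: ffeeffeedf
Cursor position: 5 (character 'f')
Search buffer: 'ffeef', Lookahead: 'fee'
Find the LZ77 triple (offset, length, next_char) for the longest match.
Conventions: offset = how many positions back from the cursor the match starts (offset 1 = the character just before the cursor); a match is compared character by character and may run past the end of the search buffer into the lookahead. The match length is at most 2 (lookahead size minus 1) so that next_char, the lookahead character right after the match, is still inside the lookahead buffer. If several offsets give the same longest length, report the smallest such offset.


Try each offset into the search buffer:
  offset=1 (pos 4, char 'f'): match length 1
  offset=2 (pos 3, char 'e'): match length 0
  offset=3 (pos 2, char 'e'): match length 0
  offset=4 (pos 1, char 'f'): match length 2
  offset=5 (pos 0, char 'f'): match length 1
Longest match has length 2 at offset 4.
next_char = character at position 5 + 2 = 7 -> 'e'

Best match: offset=4, length=2 (matching 'fe' starting at position 1)
LZ77 triple: (4, 2, 'e')


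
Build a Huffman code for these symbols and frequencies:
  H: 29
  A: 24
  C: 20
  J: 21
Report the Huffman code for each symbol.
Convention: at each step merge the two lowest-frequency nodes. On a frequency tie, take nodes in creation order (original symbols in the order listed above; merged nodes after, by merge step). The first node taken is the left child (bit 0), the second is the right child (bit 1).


Huffman tree construction:
Step 1: Merge C(20) + J(21) = 41
Step 2: Merge A(24) + H(29) = 53
Step 3: Merge (C+J)(41) + (A+H)(53) = 94
Read each symbol's code off the tree from the root (left child = 0, right child = 1).

Codes:
  H: 11 (length 2)
  A: 10 (length 2)
  C: 00 (length 2)
  J: 01 (length 2)
Average code length: 188/94 = 2.0000 bits/symbol


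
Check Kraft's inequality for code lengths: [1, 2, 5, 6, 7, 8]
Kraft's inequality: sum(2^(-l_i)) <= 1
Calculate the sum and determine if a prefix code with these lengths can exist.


Sum = 2^(-1) + 2^(-2) + 2^(-5) + 2^(-6) + 2^(-7) + 2^(-8)
    = 0.5 + 0.25 + 0.03125 + 0.015625 + 0.0078125 + 0.00390625
    = 207/256 = 0.80859375
Since 0.80859375 <= 1, Kraft's inequality IS satisfied.
A prefix code with these lengths CAN exist.

Kraft sum = 0.80859375. Satisfied.


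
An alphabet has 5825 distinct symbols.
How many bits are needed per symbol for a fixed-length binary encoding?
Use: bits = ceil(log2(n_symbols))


log2(5825) = 12.508
Bracket: 2^12 = 4096 < 5825 <= 2^13 = 8192
So ceil(log2(5825)) = 13

bits = ceil(log2(5825)) = ceil(12.508) = 13 bits


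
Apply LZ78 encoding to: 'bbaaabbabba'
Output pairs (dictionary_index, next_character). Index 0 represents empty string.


LZ78 encoding steps:
Dictionary: {0: ''}
Step 1: w='' (idx 0), next='b' -> output (0, 'b'), add 'b' as idx 1
Step 2: w='b' (idx 1), next='a' -> output (1, 'a'), add 'ba' as idx 2
Step 3: w='' (idx 0), next='a' -> output (0, 'a'), add 'a' as idx 3
Step 4: w='a' (idx 3), next='b' -> output (3, 'b'), add 'ab' as idx 4
Step 5: w='ba' (idx 2), next='b' -> output (2, 'b'), add 'bab' as idx 5
Step 6: w='ba' (idx 2), end of input -> output (2, '')


Encoded: [(0, 'b'), (1, 'a'), (0, 'a'), (3, 'b'), (2, 'b'), (2, '')]


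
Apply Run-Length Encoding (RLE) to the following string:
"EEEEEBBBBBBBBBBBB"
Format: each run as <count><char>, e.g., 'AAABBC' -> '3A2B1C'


Scanning runs left to right:
  i=0: run of 'E' x 5 -> '5E'
  i=5: run of 'B' x 12 -> '12B'

RLE = 5E12B


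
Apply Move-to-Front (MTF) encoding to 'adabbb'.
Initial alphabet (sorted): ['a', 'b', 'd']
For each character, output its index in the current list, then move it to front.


MTF encoding:
'a': index 0 in ['a', 'b', 'd'] -> ['a', 'b', 'd']
'd': index 2 in ['a', 'b', 'd'] -> ['d', 'a', 'b']
'a': index 1 in ['d', 'a', 'b'] -> ['a', 'd', 'b']
'b': index 2 in ['a', 'd', 'b'] -> ['b', 'a', 'd']
'b': index 0 in ['b', 'a', 'd'] -> ['b', 'a', 'd']
'b': index 0 in ['b', 'a', 'd'] -> ['b', 'a', 'd']


Output: [0, 2, 1, 2, 0, 0]


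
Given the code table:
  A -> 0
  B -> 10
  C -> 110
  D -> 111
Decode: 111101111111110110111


Decoding:
111 -> D
10 -> B
111 -> D
111 -> D
111 -> D
0 -> A
110 -> C
111 -> D


Result: DBDDDACD


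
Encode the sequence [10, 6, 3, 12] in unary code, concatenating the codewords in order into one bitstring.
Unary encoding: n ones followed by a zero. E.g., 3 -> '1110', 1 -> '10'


Encode each number as n ones followed by a terminating 0:
  10 -> 11111111110 (11 bits)
  6 -> 1111110 (7 bits)
  3 -> 1110 (4 bits)
  12 -> 1111111111110 (13 bits)
Total length = 11 + 7 + 4 + 13 = 35 bits.

Unary([10, 6, 3, 12]) = 11111111110111111011101111111111110 (35 bits)


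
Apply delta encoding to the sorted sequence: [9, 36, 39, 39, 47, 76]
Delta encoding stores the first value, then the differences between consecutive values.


First value: 9
Deltas:
  36 - 9 = 27
  39 - 36 = 3
  39 - 39 = 0
  47 - 39 = 8
  76 - 47 = 29


Delta encoded: [9, 27, 3, 0, 8, 29]


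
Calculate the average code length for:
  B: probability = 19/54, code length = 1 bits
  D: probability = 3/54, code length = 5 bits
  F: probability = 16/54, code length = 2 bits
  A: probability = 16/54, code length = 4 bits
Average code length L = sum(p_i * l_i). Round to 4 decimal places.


Weighted contributions p_i * l_i:
  B: (19/54) * 1 = 19/54
  D: (3/54) * 5 = 15/54
  F: (16/54) * 2 = 32/54
  A: (16/54) * 4 = 64/54
Sum = (19 + 15 + 32 + 64)/54 = 130/54

L = 130/54 = 2.4074 bits/symbol


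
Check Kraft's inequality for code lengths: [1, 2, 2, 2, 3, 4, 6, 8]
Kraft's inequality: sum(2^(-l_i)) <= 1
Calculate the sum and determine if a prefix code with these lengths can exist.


Sum = 2^(-1) + 2^(-2) + 2^(-2) + 2^(-2) + 2^(-3) + 2^(-4) + 2^(-6) + 2^(-8)
    = 0.5 + 0.25 + 0.25 + 0.25 + 0.125 + 0.0625 + 0.015625 + 0.00390625
    = 373/256 = 1.45703125
Since 1.45703125 > 1, Kraft's inequality is NOT satisfied.
A prefix code with these lengths CANNOT exist.

Kraft sum = 1.45703125. Not satisfied.


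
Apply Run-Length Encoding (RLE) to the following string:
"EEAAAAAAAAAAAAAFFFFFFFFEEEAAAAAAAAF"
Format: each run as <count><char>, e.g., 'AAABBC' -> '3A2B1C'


Scanning runs left to right:
  i=0: run of 'E' x 2 -> '2E'
  i=2: run of 'A' x 13 -> '13A'
  i=15: run of 'F' x 8 -> '8F'
  i=23: run of 'E' x 3 -> '3E'
  i=26: run of 'A' x 8 -> '8A'
  i=34: run of 'F' x 1 -> '1F'

RLE = 2E13A8F3E8A1F


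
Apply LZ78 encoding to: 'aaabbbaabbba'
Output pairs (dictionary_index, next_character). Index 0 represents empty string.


LZ78 encoding steps:
Dictionary: {0: ''}
Step 1: w='' (idx 0), next='a' -> output (0, 'a'), add 'a' as idx 1
Step 2: w='a' (idx 1), next='a' -> output (1, 'a'), add 'aa' as idx 2
Step 3: w='' (idx 0), next='b' -> output (0, 'b'), add 'b' as idx 3
Step 4: w='b' (idx 3), next='b' -> output (3, 'b'), add 'bb' as idx 4
Step 5: w='aa' (idx 2), next='b' -> output (2, 'b'), add 'aab' as idx 5
Step 6: w='bb' (idx 4), next='a' -> output (4, 'a'), add 'bba' as idx 6


Encoded: [(0, 'a'), (1, 'a'), (0, 'b'), (3, 'b'), (2, 'b'), (4, 'a')]


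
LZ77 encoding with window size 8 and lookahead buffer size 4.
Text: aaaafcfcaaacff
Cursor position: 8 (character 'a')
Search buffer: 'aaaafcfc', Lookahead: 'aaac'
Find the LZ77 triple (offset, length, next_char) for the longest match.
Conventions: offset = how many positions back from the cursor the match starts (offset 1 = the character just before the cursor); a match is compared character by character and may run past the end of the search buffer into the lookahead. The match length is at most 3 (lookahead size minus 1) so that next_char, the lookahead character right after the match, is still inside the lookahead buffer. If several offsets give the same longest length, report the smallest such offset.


Try each offset into the search buffer:
  offset=1 (pos 7, char 'c'): match length 0
  offset=2 (pos 6, char 'f'): match length 0
  offset=3 (pos 5, char 'c'): match length 0
  offset=4 (pos 4, char 'f'): match length 0
  offset=5 (pos 3, char 'a'): match length 1
  offset=6 (pos 2, char 'a'): match length 2
  offset=7 (pos 1, char 'a'): match length 3
  offset=8 (pos 0, char 'a'): match length 3
Longest match has length 3, found at offsets 7, 8; take the smallest, offset 7.
next_char = character at position 8 + 3 = 11 -> 'c'

Best match: offset=7, length=3 (matching 'aaa' starting at position 1)
LZ77 triple: (7, 3, 'c')


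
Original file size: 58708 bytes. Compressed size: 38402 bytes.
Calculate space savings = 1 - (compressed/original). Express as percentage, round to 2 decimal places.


ratio = compressed/original = 38402/58708 = 0.654119
savings = 1 - ratio = 1 - 0.654119 = 0.345881
as a percentage: 0.345881 * 100 = 34.59%

Space savings = 1 - 38402/58708 = 34.59%


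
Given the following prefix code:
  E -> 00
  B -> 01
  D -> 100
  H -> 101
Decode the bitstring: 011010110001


Decoding step by step:
Bits 01 -> B
Bits 101 -> H
Bits 01 -> B
Bits 100 -> D
Bits 01 -> B


Decoded message: BHBDB


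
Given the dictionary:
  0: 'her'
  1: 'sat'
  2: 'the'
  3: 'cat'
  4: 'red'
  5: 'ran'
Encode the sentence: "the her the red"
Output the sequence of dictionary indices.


Look up each word in the dictionary:
  'the' -> 2
  'her' -> 0
  'the' -> 2
  'red' -> 4

Encoded: [2, 0, 2, 4]


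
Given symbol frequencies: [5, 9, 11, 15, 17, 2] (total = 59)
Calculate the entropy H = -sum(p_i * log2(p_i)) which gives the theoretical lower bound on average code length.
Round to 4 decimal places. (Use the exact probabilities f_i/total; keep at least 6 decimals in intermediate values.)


Per-symbol terms -p_i * log2(p_i) with p_i = f_i/59:
  p = 5/59 = 0.084746: log2(p) = -3.560715, -p*log2(p) = 0.301756
  p = 9/59 = 0.152542: log2(p) = -2.712718, -p*log2(p) = 0.413804
  p = 11/59 = 0.186441: log2(p) = -2.423211, -p*log2(p) = 0.451785
  p = 15/59 = 0.254237: log2(p) = -1.975752, -p*log2(p) = 0.502310
  p = 17/59 = 0.288136: log2(p) = -1.795180, -p*log2(p) = 0.517255
  p = 2/59 = 0.033898: log2(p) = -4.882643, -p*log2(p) = 0.165513
H = 0.301756 + 0.413804 + 0.451785 + 0.502310 + 0.517255 + 0.165513 = 2.352423

H = 2.3524 bits/symbol


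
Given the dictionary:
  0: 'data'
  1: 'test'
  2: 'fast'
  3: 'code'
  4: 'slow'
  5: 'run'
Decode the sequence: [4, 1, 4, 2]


Look up each index in the dictionary:
  4 -> 'slow'
  1 -> 'test'
  4 -> 'slow'
  2 -> 'fast'

Decoded: "slow test slow fast"


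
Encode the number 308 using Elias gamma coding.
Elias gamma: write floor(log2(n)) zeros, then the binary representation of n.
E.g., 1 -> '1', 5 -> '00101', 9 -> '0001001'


num_bits = floor(log2(308)) + 1 = 9
leading_zeros = num_bits - 1 = 8
binary(308) = 100110100

Elias gamma(308) = '00000000' + '100110100' = 00000000100110100 (17 bits)


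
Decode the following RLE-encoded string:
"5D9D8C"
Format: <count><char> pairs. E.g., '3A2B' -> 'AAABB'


Expanding each <count><char> pair:
  5D -> 'DDDDD'
  9D -> 'DDDDDDDDD'
  8C -> 'CCCCCCCC'

Decoded = DDDDDDDDDDDDDDCCCCCCCC


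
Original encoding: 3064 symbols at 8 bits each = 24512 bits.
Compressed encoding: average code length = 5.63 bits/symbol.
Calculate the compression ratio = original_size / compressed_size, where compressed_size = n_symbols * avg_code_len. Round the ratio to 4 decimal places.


original_size = n_symbols * orig_bits = 3064 * 8 = 24512 bits
compressed_size = n_symbols * avg_code_len = 3064 * 5.63 = 17250.32 bits
ratio = original_size / compressed_size = 24512 / 17250.32 = 1.421

Compression ratio = 1.421


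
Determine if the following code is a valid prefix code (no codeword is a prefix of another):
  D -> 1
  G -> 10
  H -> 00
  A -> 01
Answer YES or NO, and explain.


Checking each pair (does one codeword prefix another?):
  D='1' vs G='10': prefix -- VIOLATION

NO -- this is NOT a valid prefix code. D (1) is a prefix of G (10).


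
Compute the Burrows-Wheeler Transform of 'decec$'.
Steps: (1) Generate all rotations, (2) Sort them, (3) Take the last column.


Rotations (sorted):
  0: $decec -> last char: c
  1: c$dece -> last char: e
  2: cec$de -> last char: e
  3: decec$ -> last char: $
  4: ec$dec -> last char: c
  5: ecec$d -> last char: d


BWT = cee$cd


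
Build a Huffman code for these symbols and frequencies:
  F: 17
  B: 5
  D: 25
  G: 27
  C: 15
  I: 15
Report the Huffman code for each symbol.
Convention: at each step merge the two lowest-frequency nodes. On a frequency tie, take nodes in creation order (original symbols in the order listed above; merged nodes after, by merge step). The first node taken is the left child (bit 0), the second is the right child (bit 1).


Huffman tree construction:
Step 1: Merge B(5) + C(15) = 20
Step 2: Merge I(15) + F(17) = 32
Step 3: Merge (B+C)(20) + D(25) = 45
Step 4: Merge G(27) + (I+F)(32) = 59
Step 5: Merge ((B+C)+D)(45) + (G+(I+F))(59) = 104
Read each symbol's code off the tree from the root (left child = 0, right child = 1).

Codes:
  F: 111 (length 3)
  B: 000 (length 3)
  D: 01 (length 2)
  G: 10 (length 2)
  C: 001 (length 3)
  I: 110 (length 3)
Average code length: 260/104 = 2.5000 bits/symbol


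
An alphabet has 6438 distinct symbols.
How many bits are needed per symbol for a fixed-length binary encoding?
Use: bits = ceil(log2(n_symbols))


log2(6438) = 12.6524
Bracket: 2^12 = 4096 < 6438 <= 2^13 = 8192
So ceil(log2(6438)) = 13

bits = ceil(log2(6438)) = ceil(12.6524) = 13 bits


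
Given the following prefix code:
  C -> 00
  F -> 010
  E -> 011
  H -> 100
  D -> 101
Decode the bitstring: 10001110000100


Decoding step by step:
Bits 100 -> H
Bits 011 -> E
Bits 100 -> H
Bits 00 -> C
Bits 100 -> H


Decoded message: HEHCH


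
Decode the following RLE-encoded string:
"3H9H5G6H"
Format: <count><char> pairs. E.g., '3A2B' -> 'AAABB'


Expanding each <count><char> pair:
  3H -> 'HHH'
  9H -> 'HHHHHHHHH'
  5G -> 'GGGGG'
  6H -> 'HHHHHH'

Decoded = HHHHHHHHHHHHGGGGGHHHHHH


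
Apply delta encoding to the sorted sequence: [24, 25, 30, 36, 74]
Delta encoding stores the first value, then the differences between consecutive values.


First value: 24
Deltas:
  25 - 24 = 1
  30 - 25 = 5
  36 - 30 = 6
  74 - 36 = 38


Delta encoded: [24, 1, 5, 6, 38]


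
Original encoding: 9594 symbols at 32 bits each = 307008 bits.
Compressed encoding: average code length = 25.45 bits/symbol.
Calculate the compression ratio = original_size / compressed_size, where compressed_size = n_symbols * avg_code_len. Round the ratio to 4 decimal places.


original_size = n_symbols * orig_bits = 9594 * 32 = 307008 bits
compressed_size = n_symbols * avg_code_len = 9594 * 25.45 = 244167.3 bits
ratio = original_size / compressed_size = 307008 / 244167.3 = 1.2574

Compression ratio = 1.2574


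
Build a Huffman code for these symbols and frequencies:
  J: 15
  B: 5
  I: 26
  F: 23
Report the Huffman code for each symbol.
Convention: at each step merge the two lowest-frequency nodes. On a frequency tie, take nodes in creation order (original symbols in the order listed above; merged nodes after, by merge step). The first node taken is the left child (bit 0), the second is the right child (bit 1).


Huffman tree construction:
Step 1: Merge B(5) + J(15) = 20
Step 2: Merge (B+J)(20) + F(23) = 43
Step 3: Merge I(26) + ((B+J)+F)(43) = 69
Read each symbol's code off the tree from the root (left child = 0, right child = 1).

Codes:
  J: 101 (length 3)
  B: 100 (length 3)
  I: 0 (length 1)
  F: 11 (length 2)
Average code length: 132/69 = 1.9130 bits/symbol


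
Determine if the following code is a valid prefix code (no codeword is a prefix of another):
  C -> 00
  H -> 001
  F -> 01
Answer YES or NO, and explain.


Checking each pair (does one codeword prefix another?):
  C='00' vs H='001': prefix -- VIOLATION

NO -- this is NOT a valid prefix code. C (00) is a prefix of H (001).


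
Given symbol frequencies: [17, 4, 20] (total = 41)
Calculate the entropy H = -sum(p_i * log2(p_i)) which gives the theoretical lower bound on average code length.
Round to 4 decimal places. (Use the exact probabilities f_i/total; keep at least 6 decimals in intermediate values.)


Per-symbol terms -p_i * log2(p_i) with p_i = f_i/41:
  p = 17/41 = 0.414634: log2(p) = -1.270089, -p*log2(p) = 0.526622
  p = 4/41 = 0.097561: log2(p) = -3.357552, -p*log2(p) = 0.327566
  p = 20/41 = 0.487805: log2(p) = -1.035624, -p*log2(p) = 0.505182
H = 0.526622 + 0.327566 + 0.505182 = 1.359370

H = 1.3594 bits/symbol


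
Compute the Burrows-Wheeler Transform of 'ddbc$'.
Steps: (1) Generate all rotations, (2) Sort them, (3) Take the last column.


Rotations (sorted):
  0: $ddbc -> last char: c
  1: bc$dd -> last char: d
  2: c$ddb -> last char: b
  3: dbc$d -> last char: d
  4: ddbc$ -> last char: $


BWT = cdbd$


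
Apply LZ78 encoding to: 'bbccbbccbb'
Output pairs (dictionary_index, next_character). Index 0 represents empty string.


LZ78 encoding steps:
Dictionary: {0: ''}
Step 1: w='' (idx 0), next='b' -> output (0, 'b'), add 'b' as idx 1
Step 2: w='b' (idx 1), next='c' -> output (1, 'c'), add 'bc' as idx 2
Step 3: w='' (idx 0), next='c' -> output (0, 'c'), add 'c' as idx 3
Step 4: w='b' (idx 1), next='b' -> output (1, 'b'), add 'bb' as idx 4
Step 5: w='c' (idx 3), next='c' -> output (3, 'c'), add 'cc' as idx 5
Step 6: w='bb' (idx 4), end of input -> output (4, '')


Encoded: [(0, 'b'), (1, 'c'), (0, 'c'), (1, 'b'), (3, 'c'), (4, '')]


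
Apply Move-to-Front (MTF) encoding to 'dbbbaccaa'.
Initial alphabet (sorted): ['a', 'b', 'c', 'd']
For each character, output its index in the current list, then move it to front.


MTF encoding:
'd': index 3 in ['a', 'b', 'c', 'd'] -> ['d', 'a', 'b', 'c']
'b': index 2 in ['d', 'a', 'b', 'c'] -> ['b', 'd', 'a', 'c']
'b': index 0 in ['b', 'd', 'a', 'c'] -> ['b', 'd', 'a', 'c']
'b': index 0 in ['b', 'd', 'a', 'c'] -> ['b', 'd', 'a', 'c']
'a': index 2 in ['b', 'd', 'a', 'c'] -> ['a', 'b', 'd', 'c']
'c': index 3 in ['a', 'b', 'd', 'c'] -> ['c', 'a', 'b', 'd']
'c': index 0 in ['c', 'a', 'b', 'd'] -> ['c', 'a', 'b', 'd']
'a': index 1 in ['c', 'a', 'b', 'd'] -> ['a', 'c', 'b', 'd']
'a': index 0 in ['a', 'c', 'b', 'd'] -> ['a', 'c', 'b', 'd']


Output: [3, 2, 0, 0, 2, 3, 0, 1, 0]


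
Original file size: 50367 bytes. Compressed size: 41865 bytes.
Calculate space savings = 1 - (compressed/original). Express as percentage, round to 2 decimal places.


ratio = compressed/original = 41865/50367 = 0.831199
savings = 1 - ratio = 1 - 0.831199 = 0.168801
as a percentage: 0.168801 * 100 = 16.88%

Space savings = 1 - 41865/50367 = 16.88%


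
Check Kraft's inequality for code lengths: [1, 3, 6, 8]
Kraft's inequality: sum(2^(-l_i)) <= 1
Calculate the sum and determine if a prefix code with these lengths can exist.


Sum = 2^(-1) + 2^(-3) + 2^(-6) + 2^(-8)
    = 0.5 + 0.125 + 0.015625 + 0.00390625
    = 165/256 = 0.64453125
Since 0.64453125 <= 1, Kraft's inequality IS satisfied.
A prefix code with these lengths CAN exist.

Kraft sum = 0.64453125. Satisfied.


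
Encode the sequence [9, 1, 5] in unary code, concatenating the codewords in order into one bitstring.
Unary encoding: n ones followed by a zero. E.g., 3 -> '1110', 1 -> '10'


Encode each number as n ones followed by a terminating 0:
  9 -> 1111111110 (10 bits)
  1 -> 10 (2 bits)
  5 -> 111110 (6 bits)
Total length = 10 + 2 + 6 = 18 bits.

Unary([9, 1, 5]) = 111111111010111110 (18 bits)


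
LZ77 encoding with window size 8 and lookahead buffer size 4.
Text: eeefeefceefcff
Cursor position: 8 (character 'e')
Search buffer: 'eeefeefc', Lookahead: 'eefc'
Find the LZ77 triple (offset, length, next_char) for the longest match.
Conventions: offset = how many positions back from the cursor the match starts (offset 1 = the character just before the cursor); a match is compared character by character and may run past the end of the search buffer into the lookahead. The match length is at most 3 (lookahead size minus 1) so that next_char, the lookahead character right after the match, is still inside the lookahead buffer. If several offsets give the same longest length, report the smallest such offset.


Try each offset into the search buffer:
  offset=1 (pos 7, char 'c'): match length 0
  offset=2 (pos 6, char 'f'): match length 0
  offset=3 (pos 5, char 'e'): match length 1
  offset=4 (pos 4, char 'e'): match length 3
  offset=5 (pos 3, char 'f'): match length 0
  offset=6 (pos 2, char 'e'): match length 1
  offset=7 (pos 1, char 'e'): match length 3
  offset=8 (pos 0, char 'e'): match length 2
Longest match has length 3, found at offsets 4, 7; take the smallest, offset 4.
next_char = character at position 8 + 3 = 11 -> 'c'

Best match: offset=4, length=3 (matching 'eef' starting at position 4)
LZ77 triple: (4, 3, 'c')


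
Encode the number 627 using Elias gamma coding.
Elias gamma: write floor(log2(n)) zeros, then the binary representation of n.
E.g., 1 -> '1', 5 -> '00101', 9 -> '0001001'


num_bits = floor(log2(627)) + 1 = 10
leading_zeros = num_bits - 1 = 9
binary(627) = 1001110011

Elias gamma(627) = '000000000' + '1001110011' = 0000000001001110011 (19 bits)


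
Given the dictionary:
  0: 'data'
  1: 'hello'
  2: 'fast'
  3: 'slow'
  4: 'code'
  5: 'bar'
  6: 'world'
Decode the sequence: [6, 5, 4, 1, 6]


Look up each index in the dictionary:
  6 -> 'world'
  5 -> 'bar'
  4 -> 'code'
  1 -> 'hello'
  6 -> 'world'

Decoded: "world bar code hello world"


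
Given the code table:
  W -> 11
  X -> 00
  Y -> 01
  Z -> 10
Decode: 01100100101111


Decoding:
01 -> Y
10 -> Z
01 -> Y
00 -> X
10 -> Z
11 -> W
11 -> W


Result: YZYXZWW


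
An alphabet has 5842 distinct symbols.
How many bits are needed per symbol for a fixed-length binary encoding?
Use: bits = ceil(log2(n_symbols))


log2(5842) = 12.5122
Bracket: 2^12 = 4096 < 5842 <= 2^13 = 8192
So ceil(log2(5842)) = 13

bits = ceil(log2(5842)) = ceil(12.5122) = 13 bits


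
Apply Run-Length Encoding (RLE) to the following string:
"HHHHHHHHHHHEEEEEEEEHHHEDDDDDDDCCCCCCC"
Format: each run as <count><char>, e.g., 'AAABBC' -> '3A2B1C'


Scanning runs left to right:
  i=0: run of 'H' x 11 -> '11H'
  i=11: run of 'E' x 8 -> '8E'
  i=19: run of 'H' x 3 -> '3H'
  i=22: run of 'E' x 1 -> '1E'
  i=23: run of 'D' x 7 -> '7D'
  i=30: run of 'C' x 7 -> '7C'

RLE = 11H8E3H1E7D7C


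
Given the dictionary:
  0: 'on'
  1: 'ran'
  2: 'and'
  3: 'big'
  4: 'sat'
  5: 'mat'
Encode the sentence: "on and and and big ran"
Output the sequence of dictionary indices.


Look up each word in the dictionary:
  'on' -> 0
  'and' -> 2
  'and' -> 2
  'and' -> 2
  'big' -> 3
  'ran' -> 1

Encoded: [0, 2, 2, 2, 3, 1]


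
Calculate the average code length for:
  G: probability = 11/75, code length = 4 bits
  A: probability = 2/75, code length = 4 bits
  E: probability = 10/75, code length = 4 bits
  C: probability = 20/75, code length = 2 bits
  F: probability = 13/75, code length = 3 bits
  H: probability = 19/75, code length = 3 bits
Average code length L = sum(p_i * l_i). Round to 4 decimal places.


Weighted contributions p_i * l_i:
  G: (11/75) * 4 = 44/75
  A: (2/75) * 4 = 8/75
  E: (10/75) * 4 = 40/75
  C: (20/75) * 2 = 40/75
  F: (13/75) * 3 = 39/75
  H: (19/75) * 3 = 57/75
Sum = (44 + 8 + 40 + 40 + 39 + 57)/75 = 228/75

L = 228/75 = 3.0400 bits/symbol


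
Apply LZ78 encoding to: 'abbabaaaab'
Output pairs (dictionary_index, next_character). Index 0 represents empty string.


LZ78 encoding steps:
Dictionary: {0: ''}
Step 1: w='' (idx 0), next='a' -> output (0, 'a'), add 'a' as idx 1
Step 2: w='' (idx 0), next='b' -> output (0, 'b'), add 'b' as idx 2
Step 3: w='b' (idx 2), next='a' -> output (2, 'a'), add 'ba' as idx 3
Step 4: w='ba' (idx 3), next='a' -> output (3, 'a'), add 'baa' as idx 4
Step 5: w='a' (idx 1), next='a' -> output (1, 'a'), add 'aa' as idx 5
Step 6: w='b' (idx 2), end of input -> output (2, '')


Encoded: [(0, 'a'), (0, 'b'), (2, 'a'), (3, 'a'), (1, 'a'), (2, '')]


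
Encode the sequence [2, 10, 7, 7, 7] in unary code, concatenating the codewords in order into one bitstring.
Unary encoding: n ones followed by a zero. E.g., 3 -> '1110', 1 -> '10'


Encode each number as n ones followed by a terminating 0:
  2 -> 110 (3 bits)
  10 -> 11111111110 (11 bits)
  7 -> 11111110 (8 bits)
  7 -> 11111110 (8 bits)
  7 -> 11111110 (8 bits)
Total length = 3 + 11 + 8 + 8 + 8 = 38 bits.

Unary([2, 10, 7, 7, 7]) = 11011111111110111111101111111011111110 (38 bits)


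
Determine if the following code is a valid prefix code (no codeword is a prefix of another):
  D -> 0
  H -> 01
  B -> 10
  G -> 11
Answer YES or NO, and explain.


Checking each pair (does one codeword prefix another?):
  D='0' vs H='01': prefix -- VIOLATION

NO -- this is NOT a valid prefix code. D (0) is a prefix of H (01).


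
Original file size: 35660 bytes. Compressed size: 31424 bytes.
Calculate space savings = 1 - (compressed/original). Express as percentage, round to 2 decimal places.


ratio = compressed/original = 31424/35660 = 0.881211
savings = 1 - ratio = 1 - 0.881211 = 0.118789
as a percentage: 0.118789 * 100 = 11.88%

Space savings = 1 - 31424/35660 = 11.88%


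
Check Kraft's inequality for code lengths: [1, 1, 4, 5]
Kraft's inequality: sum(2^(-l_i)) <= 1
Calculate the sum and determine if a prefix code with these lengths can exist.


Sum = 2^(-1) + 2^(-1) + 2^(-4) + 2^(-5)
    = 0.5 + 0.5 + 0.0625 + 0.03125
    = 35/32 = 1.09375
Since 1.09375 > 1, Kraft's inequality is NOT satisfied.
A prefix code with these lengths CANNOT exist.

Kraft sum = 1.09375. Not satisfied.


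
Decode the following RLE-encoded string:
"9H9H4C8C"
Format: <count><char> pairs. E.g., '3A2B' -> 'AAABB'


Expanding each <count><char> pair:
  9H -> 'HHHHHHHHH'
  9H -> 'HHHHHHHHH'
  4C -> 'CCCC'
  8C -> 'CCCCCCCC'

Decoded = HHHHHHHHHHHHHHHHHHCCCCCCCCCCCC


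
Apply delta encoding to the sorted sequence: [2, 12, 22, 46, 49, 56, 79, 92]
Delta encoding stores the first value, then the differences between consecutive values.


First value: 2
Deltas:
  12 - 2 = 10
  22 - 12 = 10
  46 - 22 = 24
  49 - 46 = 3
  56 - 49 = 7
  79 - 56 = 23
  92 - 79 = 13


Delta encoded: [2, 10, 10, 24, 3, 7, 23, 13]


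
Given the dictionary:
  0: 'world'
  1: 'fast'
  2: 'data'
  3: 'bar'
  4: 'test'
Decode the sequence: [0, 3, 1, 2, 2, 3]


Look up each index in the dictionary:
  0 -> 'world'
  3 -> 'bar'
  1 -> 'fast'
  2 -> 'data'
  2 -> 'data'
  3 -> 'bar'

Decoded: "world bar fast data data bar"


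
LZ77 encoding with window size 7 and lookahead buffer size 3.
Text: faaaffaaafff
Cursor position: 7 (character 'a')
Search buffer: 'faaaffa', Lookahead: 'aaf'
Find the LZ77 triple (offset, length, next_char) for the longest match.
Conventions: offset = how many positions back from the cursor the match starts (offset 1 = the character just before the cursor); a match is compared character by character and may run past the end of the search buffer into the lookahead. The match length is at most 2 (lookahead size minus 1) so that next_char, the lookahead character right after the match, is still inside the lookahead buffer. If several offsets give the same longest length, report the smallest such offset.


Try each offset into the search buffer:
  offset=1 (pos 6, char 'a'): match length 2
  offset=2 (pos 5, char 'f'): match length 0
  offset=3 (pos 4, char 'f'): match length 0
  offset=4 (pos 3, char 'a'): match length 1
  offset=5 (pos 2, char 'a'): match length 2
  offset=6 (pos 1, char 'a'): match length 2
  offset=7 (pos 0, char 'f'): match length 0
Longest match has length 2, found at offsets 1, 5, 6; take the smallest, offset 1.
next_char = character at position 7 + 2 = 9 -> 'f'

Best match: offset=1, length=2 (matching 'aa' starting at position 6)
LZ77 triple: (1, 2, 'f')


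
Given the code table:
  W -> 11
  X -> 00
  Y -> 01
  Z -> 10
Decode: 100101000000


Decoding:
10 -> Z
01 -> Y
01 -> Y
00 -> X
00 -> X
00 -> X


Result: ZYYXXX


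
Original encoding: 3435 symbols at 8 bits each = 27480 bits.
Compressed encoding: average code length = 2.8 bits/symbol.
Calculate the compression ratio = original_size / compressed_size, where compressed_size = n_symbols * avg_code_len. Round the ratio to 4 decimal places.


original_size = n_symbols * orig_bits = 3435 * 8 = 27480 bits
compressed_size = n_symbols * avg_code_len = 3435 * 2.8 = 9618.0 bits
ratio = original_size / compressed_size = 27480 / 9618.0 = 2.8571

Compression ratio = 2.8571


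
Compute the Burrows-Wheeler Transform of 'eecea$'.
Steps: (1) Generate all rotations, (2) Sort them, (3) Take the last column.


Rotations (sorted):
  0: $eecea -> last char: a
  1: a$eece -> last char: e
  2: cea$ee -> last char: e
  3: ea$eec -> last char: c
  4: ecea$e -> last char: e
  5: eecea$ -> last char: $


BWT = aeece$


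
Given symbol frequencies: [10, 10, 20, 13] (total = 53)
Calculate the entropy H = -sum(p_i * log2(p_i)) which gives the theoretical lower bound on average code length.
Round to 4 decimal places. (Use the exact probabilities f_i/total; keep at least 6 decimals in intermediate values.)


Per-symbol terms -p_i * log2(p_i) with p_i = f_i/53:
  p = 10/53 = 0.188679: log2(p) = -2.405992, -p*log2(p) = 0.453961
  p = 10/53 = 0.188679: log2(p) = -2.405992, -p*log2(p) = 0.453961
  p = 20/53 = 0.377358: log2(p) = -1.405992, -p*log2(p) = 0.530563
  p = 13/53 = 0.245283: log2(p) = -2.027481, -p*log2(p) = 0.497307
H = 0.453961 + 0.453961 + 0.530563 + 0.497307 = 1.935792

H = 1.9358 bits/symbol


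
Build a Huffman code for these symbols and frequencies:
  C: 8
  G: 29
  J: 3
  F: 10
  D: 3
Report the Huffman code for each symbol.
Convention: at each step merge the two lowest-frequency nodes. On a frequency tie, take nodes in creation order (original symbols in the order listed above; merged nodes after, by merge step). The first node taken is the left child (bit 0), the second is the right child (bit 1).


Huffman tree construction:
Step 1: Merge J(3) + D(3) = 6
Step 2: Merge (J+D)(6) + C(8) = 14
Step 3: Merge F(10) + ((J+D)+C)(14) = 24
Step 4: Merge (F+((J+D)+C))(24) + G(29) = 53
Read each symbol's code off the tree from the root (left child = 0, right child = 1).

Codes:
  C: 011 (length 3)
  G: 1 (length 1)
  J: 0100 (length 4)
  F: 00 (length 2)
  D: 0101 (length 4)
Average code length: 97/53 = 1.8302 bits/symbol


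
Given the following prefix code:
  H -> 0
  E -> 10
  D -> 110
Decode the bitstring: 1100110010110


Decoding step by step:
Bits 110 -> D
Bits 0 -> H
Bits 110 -> D
Bits 0 -> H
Bits 10 -> E
Bits 110 -> D


Decoded message: DHDHED


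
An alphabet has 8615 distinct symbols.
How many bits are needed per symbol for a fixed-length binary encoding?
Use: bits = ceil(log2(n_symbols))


log2(8615) = 13.0726
Bracket: 2^13 = 8192 < 8615 <= 2^14 = 16384
So ceil(log2(8615)) = 14

bits = ceil(log2(8615)) = ceil(13.0726) = 14 bits


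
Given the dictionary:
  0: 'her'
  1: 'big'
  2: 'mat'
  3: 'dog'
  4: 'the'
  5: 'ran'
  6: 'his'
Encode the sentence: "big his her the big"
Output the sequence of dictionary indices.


Look up each word in the dictionary:
  'big' -> 1
  'his' -> 6
  'her' -> 0
  'the' -> 4
  'big' -> 1

Encoded: [1, 6, 0, 4, 1]


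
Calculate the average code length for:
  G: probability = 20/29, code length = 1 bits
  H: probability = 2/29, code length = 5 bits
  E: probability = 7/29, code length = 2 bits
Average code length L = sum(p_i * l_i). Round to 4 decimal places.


Weighted contributions p_i * l_i:
  G: (20/29) * 1 = 20/29
  H: (2/29) * 5 = 10/29
  E: (7/29) * 2 = 14/29
Sum = (20 + 10 + 14)/29 = 44/29

L = 44/29 = 1.5172 bits/symbol


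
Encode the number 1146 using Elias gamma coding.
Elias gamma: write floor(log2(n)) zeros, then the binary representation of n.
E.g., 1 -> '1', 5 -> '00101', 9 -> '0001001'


num_bits = floor(log2(1146)) + 1 = 11
leading_zeros = num_bits - 1 = 10
binary(1146) = 10001111010

Elias gamma(1146) = '0000000000' + '10001111010' = 000000000010001111010 (21 bits)


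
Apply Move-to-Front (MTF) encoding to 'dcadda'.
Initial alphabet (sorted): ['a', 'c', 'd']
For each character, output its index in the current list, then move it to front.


MTF encoding:
'd': index 2 in ['a', 'c', 'd'] -> ['d', 'a', 'c']
'c': index 2 in ['d', 'a', 'c'] -> ['c', 'd', 'a']
'a': index 2 in ['c', 'd', 'a'] -> ['a', 'c', 'd']
'd': index 2 in ['a', 'c', 'd'] -> ['d', 'a', 'c']
'd': index 0 in ['d', 'a', 'c'] -> ['d', 'a', 'c']
'a': index 1 in ['d', 'a', 'c'] -> ['a', 'd', 'c']


Output: [2, 2, 2, 2, 0, 1]


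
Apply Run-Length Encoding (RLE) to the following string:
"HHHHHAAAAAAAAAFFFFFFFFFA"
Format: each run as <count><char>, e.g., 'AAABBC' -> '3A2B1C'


Scanning runs left to right:
  i=0: run of 'H' x 5 -> '5H'
  i=5: run of 'A' x 9 -> '9A'
  i=14: run of 'F' x 9 -> '9F'
  i=23: run of 'A' x 1 -> '1A'

RLE = 5H9A9F1A


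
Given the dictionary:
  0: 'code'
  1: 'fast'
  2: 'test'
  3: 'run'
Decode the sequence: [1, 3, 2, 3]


Look up each index in the dictionary:
  1 -> 'fast'
  3 -> 'run'
  2 -> 'test'
  3 -> 'run'

Decoded: "fast run test run"


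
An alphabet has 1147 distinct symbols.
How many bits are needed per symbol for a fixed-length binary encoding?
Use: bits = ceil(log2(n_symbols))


log2(1147) = 10.1636
Bracket: 2^10 = 1024 < 1147 <= 2^11 = 2048
So ceil(log2(1147)) = 11

bits = ceil(log2(1147)) = ceil(10.1636) = 11 bits


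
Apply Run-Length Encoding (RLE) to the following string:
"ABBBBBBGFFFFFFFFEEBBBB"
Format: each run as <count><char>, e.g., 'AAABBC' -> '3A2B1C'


Scanning runs left to right:
  i=0: run of 'A' x 1 -> '1A'
  i=1: run of 'B' x 6 -> '6B'
  i=7: run of 'G' x 1 -> '1G'
  i=8: run of 'F' x 8 -> '8F'
  i=16: run of 'E' x 2 -> '2E'
  i=18: run of 'B' x 4 -> '4B'

RLE = 1A6B1G8F2E4B


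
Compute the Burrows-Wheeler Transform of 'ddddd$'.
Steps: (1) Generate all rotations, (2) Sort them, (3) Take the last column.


Rotations (sorted):
  0: $ddddd -> last char: d
  1: d$dddd -> last char: d
  2: dd$ddd -> last char: d
  3: ddd$dd -> last char: d
  4: dddd$d -> last char: d
  5: ddddd$ -> last char: $


BWT = ddddd$


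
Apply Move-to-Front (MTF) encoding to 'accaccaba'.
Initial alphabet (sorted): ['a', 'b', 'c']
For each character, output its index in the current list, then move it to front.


MTF encoding:
'a': index 0 in ['a', 'b', 'c'] -> ['a', 'b', 'c']
'c': index 2 in ['a', 'b', 'c'] -> ['c', 'a', 'b']
'c': index 0 in ['c', 'a', 'b'] -> ['c', 'a', 'b']
'a': index 1 in ['c', 'a', 'b'] -> ['a', 'c', 'b']
'c': index 1 in ['a', 'c', 'b'] -> ['c', 'a', 'b']
'c': index 0 in ['c', 'a', 'b'] -> ['c', 'a', 'b']
'a': index 1 in ['c', 'a', 'b'] -> ['a', 'c', 'b']
'b': index 2 in ['a', 'c', 'b'] -> ['b', 'a', 'c']
'a': index 1 in ['b', 'a', 'c'] -> ['a', 'b', 'c']


Output: [0, 2, 0, 1, 1, 0, 1, 2, 1]


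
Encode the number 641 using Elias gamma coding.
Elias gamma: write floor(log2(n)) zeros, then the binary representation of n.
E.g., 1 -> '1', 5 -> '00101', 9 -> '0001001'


num_bits = floor(log2(641)) + 1 = 10
leading_zeros = num_bits - 1 = 9
binary(641) = 1010000001

Elias gamma(641) = '000000000' + '1010000001' = 0000000001010000001 (19 bits)
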